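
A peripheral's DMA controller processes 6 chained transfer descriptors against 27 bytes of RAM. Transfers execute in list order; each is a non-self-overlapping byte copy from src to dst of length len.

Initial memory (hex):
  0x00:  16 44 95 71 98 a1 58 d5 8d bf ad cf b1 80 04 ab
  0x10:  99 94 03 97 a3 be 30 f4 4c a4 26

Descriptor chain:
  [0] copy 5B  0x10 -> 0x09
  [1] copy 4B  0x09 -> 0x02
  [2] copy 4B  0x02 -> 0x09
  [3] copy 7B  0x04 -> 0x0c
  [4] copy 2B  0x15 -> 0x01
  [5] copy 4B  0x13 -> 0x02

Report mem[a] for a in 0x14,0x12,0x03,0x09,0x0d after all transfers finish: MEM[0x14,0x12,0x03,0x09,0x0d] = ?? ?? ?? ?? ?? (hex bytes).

MEM[0x14,0x12,0x03,0x09,0x0d] = a3 94 a3 99 97

#0 dst[0x09+5] := {0x99,0x94,0x03,0x97,0xa3}
#1 dst[0x02+4] := {0x99,0x94,0x03,0x97}
#2 dst[0x09+4] := {0x99,0x94,0x03,0x97}
#3 dst[0x0c+7] := {0x03,0x97,0x58,0xd5,0x8d,0x99,0x94}
#4 dst[0x01+2] := {0xbe,0x30}
#5 dst[0x02+4] := {0x97,0xa3,0xbe,0x30}
query mem[0x14]=0xa3, mem[0x12]=0x94, mem[0x03]=0xa3, mem[0x09]=0x99, mem[0x0d]=0x97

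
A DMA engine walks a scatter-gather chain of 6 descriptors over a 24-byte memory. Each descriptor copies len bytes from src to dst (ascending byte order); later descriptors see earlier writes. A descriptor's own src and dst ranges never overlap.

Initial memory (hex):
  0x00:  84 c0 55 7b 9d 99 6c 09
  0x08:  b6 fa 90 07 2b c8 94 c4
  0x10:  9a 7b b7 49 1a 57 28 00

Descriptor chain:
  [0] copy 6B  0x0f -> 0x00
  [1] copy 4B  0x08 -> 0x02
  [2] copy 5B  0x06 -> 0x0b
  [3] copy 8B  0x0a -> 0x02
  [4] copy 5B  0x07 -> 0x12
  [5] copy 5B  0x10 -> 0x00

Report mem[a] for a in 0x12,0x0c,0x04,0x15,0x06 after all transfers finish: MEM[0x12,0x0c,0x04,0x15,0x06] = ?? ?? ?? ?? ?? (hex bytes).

D0: mem[0x00..0x05] <- [c4 9a 7b b7 49 1a]
D1: mem[0x02..0x05] <- [b6 fa 90 07]
D2: mem[0x0b..0x0f] <- [6c 09 b6 fa 90]
D3: mem[0x02..0x09] <- [90 6c 09 b6 fa 90 9a 7b]
D4: mem[0x12..0x16] <- [90 9a 7b 90 6c]
D5: mem[0x00..0x04] <- [9a 7b 90 9a 7b]
query mem[0x12]=0x90, mem[0x0c]=0x09, mem[0x04]=0x7b, mem[0x15]=0x90, mem[0x06]=0xfa

MEM[0x12,0x0c,0x04,0x15,0x06] = 90 09 7b 90 fa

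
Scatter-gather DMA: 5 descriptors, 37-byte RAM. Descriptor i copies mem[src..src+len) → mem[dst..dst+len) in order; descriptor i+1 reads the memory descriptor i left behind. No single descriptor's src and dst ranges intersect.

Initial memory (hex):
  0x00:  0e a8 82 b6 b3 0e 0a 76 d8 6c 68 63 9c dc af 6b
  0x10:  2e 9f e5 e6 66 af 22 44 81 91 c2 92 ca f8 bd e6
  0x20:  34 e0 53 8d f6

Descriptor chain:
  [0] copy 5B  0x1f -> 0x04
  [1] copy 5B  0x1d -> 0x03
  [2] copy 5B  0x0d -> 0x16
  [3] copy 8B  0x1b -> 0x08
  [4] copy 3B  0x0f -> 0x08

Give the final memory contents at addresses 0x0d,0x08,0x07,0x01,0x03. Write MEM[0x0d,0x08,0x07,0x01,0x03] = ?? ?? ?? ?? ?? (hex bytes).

MEM[0x0d,0x08,0x07,0x01,0x03] = 34 53 e0 a8 f8

[0] 0x1f->0x04 len=5 : e6 34 e0 53 8d
[1] 0x1d->0x03 len=5 : f8 bd e6 34 e0
[2] 0x0d->0x16 len=5 : dc af 6b 2e 9f
[3] 0x1b->0x08 len=8 : 92 ca f8 bd e6 34 e0 53
[4] 0x0f->0x08 len=3 : 53 2e 9f
query mem[0x0d]=0x34, mem[0x08]=0x53, mem[0x07]=0xe0, mem[0x01]=0xa8, mem[0x03]=0xf8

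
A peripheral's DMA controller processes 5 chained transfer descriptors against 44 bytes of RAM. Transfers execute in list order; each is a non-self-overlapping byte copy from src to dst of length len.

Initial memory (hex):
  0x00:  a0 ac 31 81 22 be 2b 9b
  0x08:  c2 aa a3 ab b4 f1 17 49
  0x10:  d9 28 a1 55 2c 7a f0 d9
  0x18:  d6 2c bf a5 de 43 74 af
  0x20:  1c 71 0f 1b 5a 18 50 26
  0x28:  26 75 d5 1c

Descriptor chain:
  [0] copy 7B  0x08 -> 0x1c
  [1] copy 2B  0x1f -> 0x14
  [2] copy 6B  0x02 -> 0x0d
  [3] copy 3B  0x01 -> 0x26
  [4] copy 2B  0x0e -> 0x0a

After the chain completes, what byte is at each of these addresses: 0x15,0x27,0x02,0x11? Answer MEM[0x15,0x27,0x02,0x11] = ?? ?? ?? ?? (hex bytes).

MEM[0x15,0x27,0x02,0x11] = b4 31 31 2b

[0] 0x08->0x1c len=7 : c2 aa a3 ab b4 f1 17
[1] 0x1f->0x14 len=2 : ab b4
[2] 0x02->0x0d len=6 : 31 81 22 be 2b 9b
[3] 0x01->0x26 len=3 : ac 31 81
[4] 0x0e->0x0a len=2 : 81 22
query mem[0x15]=0xb4, mem[0x27]=0x31, mem[0x02]=0x31, mem[0x11]=0x2b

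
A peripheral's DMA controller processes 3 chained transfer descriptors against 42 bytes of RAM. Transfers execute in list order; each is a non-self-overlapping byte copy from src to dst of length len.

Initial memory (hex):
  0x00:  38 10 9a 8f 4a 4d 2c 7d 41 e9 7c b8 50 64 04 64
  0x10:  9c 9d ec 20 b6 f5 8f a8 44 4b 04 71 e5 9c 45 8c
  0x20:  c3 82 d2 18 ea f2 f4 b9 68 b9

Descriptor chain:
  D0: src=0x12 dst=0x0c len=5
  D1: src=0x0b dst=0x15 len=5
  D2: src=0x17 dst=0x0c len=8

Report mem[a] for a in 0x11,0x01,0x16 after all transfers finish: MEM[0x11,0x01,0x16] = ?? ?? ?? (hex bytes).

MEM[0x11,0x01,0x16] = e5 10 ec

#0 dst[0x0c+5] := {0xec,0x20,0xb6,0xf5,0x8f}
#1 dst[0x15+5] := {0xb8,0xec,0x20,0xb6,0xf5}
#2 dst[0x0c+8] := {0x20,0xb6,0xf5,0x04,0x71,0xe5,0x9c,0x45}
query mem[0x11]=0xe5, mem[0x01]=0x10, mem[0x16]=0xec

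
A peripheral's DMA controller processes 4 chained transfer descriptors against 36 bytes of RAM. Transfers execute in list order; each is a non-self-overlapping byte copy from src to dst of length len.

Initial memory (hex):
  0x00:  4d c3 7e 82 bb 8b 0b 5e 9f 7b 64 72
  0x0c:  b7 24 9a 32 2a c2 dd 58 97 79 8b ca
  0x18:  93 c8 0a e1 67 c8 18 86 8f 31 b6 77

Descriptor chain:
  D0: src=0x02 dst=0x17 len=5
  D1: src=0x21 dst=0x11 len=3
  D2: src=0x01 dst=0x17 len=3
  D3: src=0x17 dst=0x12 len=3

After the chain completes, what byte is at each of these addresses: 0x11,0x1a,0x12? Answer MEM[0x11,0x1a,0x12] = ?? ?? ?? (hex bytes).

MEM[0x11,0x1a,0x12] = 31 8b c3

  after D0: wrote 5B at 0x17 = 7e82bb8b0b
  after D1: wrote 3B at 0x11 = 31b677
  after D2: wrote 3B at 0x17 = c37e82
  after D3: wrote 3B at 0x12 = c37e82
query mem[0x11]=0x31, mem[0x1a]=0x8b, mem[0x12]=0xc3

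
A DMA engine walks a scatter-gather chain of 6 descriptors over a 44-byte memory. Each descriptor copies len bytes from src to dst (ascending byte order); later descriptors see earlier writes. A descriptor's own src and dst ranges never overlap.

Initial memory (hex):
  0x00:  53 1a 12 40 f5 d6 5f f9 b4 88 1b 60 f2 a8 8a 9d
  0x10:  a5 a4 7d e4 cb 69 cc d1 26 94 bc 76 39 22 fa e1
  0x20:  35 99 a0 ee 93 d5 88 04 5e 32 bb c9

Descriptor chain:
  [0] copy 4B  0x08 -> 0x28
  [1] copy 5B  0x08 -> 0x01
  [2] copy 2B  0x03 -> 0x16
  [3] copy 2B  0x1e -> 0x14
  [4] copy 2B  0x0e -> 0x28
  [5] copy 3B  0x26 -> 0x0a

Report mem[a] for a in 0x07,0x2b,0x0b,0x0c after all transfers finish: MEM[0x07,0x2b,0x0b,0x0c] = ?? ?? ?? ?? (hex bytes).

D0: mem[0x28..0x2b] <- [b4 88 1b 60]
D1: mem[0x01..0x05] <- [b4 88 1b 60 f2]
D2: mem[0x16..0x17] <- [1b 60]
D3: mem[0x14..0x15] <- [fa e1]
D4: mem[0x28..0x29] <- [8a 9d]
D5: mem[0x0a..0x0c] <- [88 04 8a]
query mem[0x07]=0xf9, mem[0x2b]=0x60, mem[0x0b]=0x04, mem[0x0c]=0x8a

MEM[0x07,0x2b,0x0b,0x0c] = f9 60 04 8a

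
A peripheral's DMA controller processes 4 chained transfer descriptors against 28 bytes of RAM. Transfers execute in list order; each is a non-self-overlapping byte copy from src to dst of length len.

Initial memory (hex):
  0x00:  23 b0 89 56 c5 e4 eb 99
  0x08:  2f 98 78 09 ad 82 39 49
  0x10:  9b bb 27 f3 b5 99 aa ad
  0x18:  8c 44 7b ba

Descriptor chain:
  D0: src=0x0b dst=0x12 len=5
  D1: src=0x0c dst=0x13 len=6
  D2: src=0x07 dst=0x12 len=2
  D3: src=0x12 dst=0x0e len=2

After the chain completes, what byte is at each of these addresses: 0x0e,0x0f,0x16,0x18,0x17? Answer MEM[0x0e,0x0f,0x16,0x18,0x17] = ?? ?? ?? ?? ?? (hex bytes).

[0] 0x0b->0x12 len=5 : 09 ad 82 39 49
[1] 0x0c->0x13 len=6 : ad 82 39 49 9b bb
[2] 0x07->0x12 len=2 : 99 2f
[3] 0x12->0x0e len=2 : 99 2f
query mem[0x0e]=0x99, mem[0x0f]=0x2f, mem[0x16]=0x49, mem[0x18]=0xbb, mem[0x17]=0x9b

MEM[0x0e,0x0f,0x16,0x18,0x17] = 99 2f 49 bb 9b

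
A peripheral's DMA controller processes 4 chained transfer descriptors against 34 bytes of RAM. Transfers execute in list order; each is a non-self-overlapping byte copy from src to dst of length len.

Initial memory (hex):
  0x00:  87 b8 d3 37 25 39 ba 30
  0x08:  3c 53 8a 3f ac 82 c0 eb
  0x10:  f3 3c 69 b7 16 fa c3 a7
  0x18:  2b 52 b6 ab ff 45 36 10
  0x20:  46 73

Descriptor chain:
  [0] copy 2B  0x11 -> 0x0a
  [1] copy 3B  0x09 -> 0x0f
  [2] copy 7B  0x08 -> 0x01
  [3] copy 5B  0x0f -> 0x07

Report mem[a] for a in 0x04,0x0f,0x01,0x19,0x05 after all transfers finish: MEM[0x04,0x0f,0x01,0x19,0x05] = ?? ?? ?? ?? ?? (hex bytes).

MEM[0x04,0x0f,0x01,0x19,0x05] = 69 53 3c 52 ac

#0 dst[0x0a+2] := {0x3c,0x69}
#1 dst[0x0f+3] := {0x53,0x3c,0x69}
#2 dst[0x01+7] := {0x3c,0x53,0x3c,0x69,0xac,0x82,0xc0}
#3 dst[0x07+5] := {0x53,0x3c,0x69,0x69,0xb7}
query mem[0x04]=0x69, mem[0x0f]=0x53, mem[0x01]=0x3c, mem[0x19]=0x52, mem[0x05]=0xac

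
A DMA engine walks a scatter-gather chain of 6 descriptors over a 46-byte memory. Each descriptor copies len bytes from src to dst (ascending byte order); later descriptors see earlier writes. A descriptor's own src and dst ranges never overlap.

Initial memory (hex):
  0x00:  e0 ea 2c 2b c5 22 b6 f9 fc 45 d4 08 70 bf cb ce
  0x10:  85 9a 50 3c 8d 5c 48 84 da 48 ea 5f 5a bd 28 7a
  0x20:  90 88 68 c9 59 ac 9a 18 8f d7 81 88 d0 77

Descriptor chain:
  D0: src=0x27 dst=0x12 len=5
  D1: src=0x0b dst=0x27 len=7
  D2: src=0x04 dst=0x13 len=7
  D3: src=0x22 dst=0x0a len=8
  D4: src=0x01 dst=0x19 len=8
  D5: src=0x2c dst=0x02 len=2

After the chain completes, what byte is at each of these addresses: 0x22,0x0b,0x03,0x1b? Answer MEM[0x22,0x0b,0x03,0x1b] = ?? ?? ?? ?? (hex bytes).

MEM[0x22,0x0b,0x03,0x1b] = 68 c9 9a 2b

[0] 0x27->0x12 len=5 : 18 8f d7 81 88
[1] 0x0b->0x27 len=7 : 08 70 bf cb ce 85 9a
[2] 0x04->0x13 len=7 : c5 22 b6 f9 fc 45 d4
[3] 0x22->0x0a len=8 : 68 c9 59 ac 9a 08 70 bf
[4] 0x01->0x19 len=8 : ea 2c 2b c5 22 b6 f9 fc
[5] 0x2c->0x02 len=2 : 85 9a
query mem[0x22]=0x68, mem[0x0b]=0xc9, mem[0x03]=0x9a, mem[0x1b]=0x2b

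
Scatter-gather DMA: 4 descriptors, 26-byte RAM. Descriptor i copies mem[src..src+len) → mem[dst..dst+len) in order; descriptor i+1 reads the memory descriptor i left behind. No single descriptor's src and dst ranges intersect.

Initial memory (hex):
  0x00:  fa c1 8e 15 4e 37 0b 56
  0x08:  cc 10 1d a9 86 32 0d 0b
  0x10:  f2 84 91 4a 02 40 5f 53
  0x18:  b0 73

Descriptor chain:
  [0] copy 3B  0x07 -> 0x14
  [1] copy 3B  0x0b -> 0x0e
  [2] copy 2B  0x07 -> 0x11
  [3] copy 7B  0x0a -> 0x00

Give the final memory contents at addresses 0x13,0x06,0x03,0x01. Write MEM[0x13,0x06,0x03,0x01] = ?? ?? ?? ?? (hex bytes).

[0] 0x07->0x14 len=3 : 56 cc 10
[1] 0x0b->0x0e len=3 : a9 86 32
[2] 0x07->0x11 len=2 : 56 cc
[3] 0x0a->0x00 len=7 : 1d a9 86 32 a9 86 32
query mem[0x13]=0x4a, mem[0x06]=0x32, mem[0x03]=0x32, mem[0x01]=0xa9

MEM[0x13,0x06,0x03,0x01] = 4a 32 32 a9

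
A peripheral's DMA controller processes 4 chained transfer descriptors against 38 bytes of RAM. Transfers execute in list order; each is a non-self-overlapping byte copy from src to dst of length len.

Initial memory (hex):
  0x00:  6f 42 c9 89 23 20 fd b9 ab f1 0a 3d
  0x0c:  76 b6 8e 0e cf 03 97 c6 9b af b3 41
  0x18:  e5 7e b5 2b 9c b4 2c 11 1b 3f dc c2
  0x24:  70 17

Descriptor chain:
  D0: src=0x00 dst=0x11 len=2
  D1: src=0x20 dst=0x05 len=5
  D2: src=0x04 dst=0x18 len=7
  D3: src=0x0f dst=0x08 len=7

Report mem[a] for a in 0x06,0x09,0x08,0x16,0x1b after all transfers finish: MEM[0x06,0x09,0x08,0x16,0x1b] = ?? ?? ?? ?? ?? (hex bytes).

D0: mem[0x11..0x12] <- [6f 42]
D1: mem[0x05..0x09] <- [1b 3f dc c2 70]
D2: mem[0x18..0x1e] <- [23 1b 3f dc c2 70 0a]
D3: mem[0x08..0x0e] <- [0e cf 6f 42 c6 9b af]
query mem[0x06]=0x3f, mem[0x09]=0xcf, mem[0x08]=0x0e, mem[0x16]=0xb3, mem[0x1b]=0xdc

MEM[0x06,0x09,0x08,0x16,0x1b] = 3f cf 0e b3 dc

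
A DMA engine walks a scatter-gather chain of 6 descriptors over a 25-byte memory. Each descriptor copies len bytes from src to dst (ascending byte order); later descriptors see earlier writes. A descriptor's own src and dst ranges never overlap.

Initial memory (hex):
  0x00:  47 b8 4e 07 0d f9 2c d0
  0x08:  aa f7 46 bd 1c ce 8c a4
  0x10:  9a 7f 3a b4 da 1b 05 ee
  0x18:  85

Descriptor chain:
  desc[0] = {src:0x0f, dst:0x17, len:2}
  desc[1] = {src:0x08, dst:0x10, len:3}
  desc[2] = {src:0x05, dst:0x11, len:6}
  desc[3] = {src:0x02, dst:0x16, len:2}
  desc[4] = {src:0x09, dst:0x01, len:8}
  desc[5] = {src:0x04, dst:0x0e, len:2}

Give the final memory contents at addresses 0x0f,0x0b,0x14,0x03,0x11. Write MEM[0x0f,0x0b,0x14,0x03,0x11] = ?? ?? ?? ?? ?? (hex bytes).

MEM[0x0f,0x0b,0x14,0x03,0x11] = ce bd aa bd f9

  after D0: wrote 2B at 0x17 = a49a
  after D1: wrote 3B at 0x10 = aaf746
  after D2: wrote 6B at 0x11 = f92cd0aaf746
  after D3: wrote 2B at 0x16 = 4e07
  after D4: wrote 8B at 0x01 = f746bd1cce8ca4aa
  after D5: wrote 2B at 0x0e = 1cce
query mem[0x0f]=0xce, mem[0x0b]=0xbd, mem[0x14]=0xaa, mem[0x03]=0xbd, mem[0x11]=0xf9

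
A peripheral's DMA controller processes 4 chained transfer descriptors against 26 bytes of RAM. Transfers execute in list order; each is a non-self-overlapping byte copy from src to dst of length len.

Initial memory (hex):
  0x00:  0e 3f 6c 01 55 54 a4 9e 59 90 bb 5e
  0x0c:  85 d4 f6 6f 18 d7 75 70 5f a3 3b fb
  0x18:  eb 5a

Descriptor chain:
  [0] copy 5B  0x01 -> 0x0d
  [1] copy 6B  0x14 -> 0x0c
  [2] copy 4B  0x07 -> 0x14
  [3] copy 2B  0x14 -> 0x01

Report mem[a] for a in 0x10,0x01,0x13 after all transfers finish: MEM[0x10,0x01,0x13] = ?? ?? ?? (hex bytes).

#0 dst[0x0d+5] := {0x3f,0x6c,0x01,0x55,0x54}
#1 dst[0x0c+6] := {0x5f,0xa3,0x3b,0xfb,0xeb,0x5a}
#2 dst[0x14+4] := {0x9e,0x59,0x90,0xbb}
#3 dst[0x01+2] := {0x9e,0x59}
query mem[0x10]=0xeb, mem[0x01]=0x9e, mem[0x13]=0x70

MEM[0x10,0x01,0x13] = eb 9e 70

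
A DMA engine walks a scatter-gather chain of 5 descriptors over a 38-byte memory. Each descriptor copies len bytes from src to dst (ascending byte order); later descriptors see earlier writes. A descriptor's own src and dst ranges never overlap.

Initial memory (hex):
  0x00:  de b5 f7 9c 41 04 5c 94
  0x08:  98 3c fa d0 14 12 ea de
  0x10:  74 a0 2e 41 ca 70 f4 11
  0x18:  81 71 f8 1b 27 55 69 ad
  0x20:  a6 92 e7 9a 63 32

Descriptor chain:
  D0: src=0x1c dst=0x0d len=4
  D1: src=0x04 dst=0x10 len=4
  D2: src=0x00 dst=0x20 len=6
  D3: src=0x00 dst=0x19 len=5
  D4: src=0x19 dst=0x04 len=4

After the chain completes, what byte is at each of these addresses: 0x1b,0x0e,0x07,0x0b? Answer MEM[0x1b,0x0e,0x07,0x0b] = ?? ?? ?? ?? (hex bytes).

MEM[0x1b,0x0e,0x07,0x0b] = f7 55 9c d0

[0] 0x1c->0x0d len=4 : 27 55 69 ad
[1] 0x04->0x10 len=4 : 41 04 5c 94
[2] 0x00->0x20 len=6 : de b5 f7 9c 41 04
[3] 0x00->0x19 len=5 : de b5 f7 9c 41
[4] 0x19->0x04 len=4 : de b5 f7 9c
query mem[0x1b]=0xf7, mem[0x0e]=0x55, mem[0x07]=0x9c, mem[0x0b]=0xd0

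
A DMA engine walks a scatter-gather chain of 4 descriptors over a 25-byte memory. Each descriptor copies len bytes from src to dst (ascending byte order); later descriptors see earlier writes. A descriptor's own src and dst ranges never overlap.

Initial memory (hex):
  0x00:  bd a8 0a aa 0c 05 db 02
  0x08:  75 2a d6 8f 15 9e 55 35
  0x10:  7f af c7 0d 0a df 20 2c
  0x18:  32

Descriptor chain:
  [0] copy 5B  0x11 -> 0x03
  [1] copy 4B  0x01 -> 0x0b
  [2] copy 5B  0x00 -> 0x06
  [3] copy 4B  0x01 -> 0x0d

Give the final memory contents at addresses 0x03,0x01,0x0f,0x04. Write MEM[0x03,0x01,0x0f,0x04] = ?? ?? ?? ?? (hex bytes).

#0 dst[0x03+5] := {0xaf,0xc7,0x0d,0x0a,0xdf}
#1 dst[0x0b+4] := {0xa8,0x0a,0xaf,0xc7}
#2 dst[0x06+5] := {0xbd,0xa8,0x0a,0xaf,0xc7}
#3 dst[0x0d+4] := {0xa8,0x0a,0xaf,0xc7}
query mem[0x03]=0xaf, mem[0x01]=0xa8, mem[0x0f]=0xaf, mem[0x04]=0xc7

MEM[0x03,0x01,0x0f,0x04] = af a8 af c7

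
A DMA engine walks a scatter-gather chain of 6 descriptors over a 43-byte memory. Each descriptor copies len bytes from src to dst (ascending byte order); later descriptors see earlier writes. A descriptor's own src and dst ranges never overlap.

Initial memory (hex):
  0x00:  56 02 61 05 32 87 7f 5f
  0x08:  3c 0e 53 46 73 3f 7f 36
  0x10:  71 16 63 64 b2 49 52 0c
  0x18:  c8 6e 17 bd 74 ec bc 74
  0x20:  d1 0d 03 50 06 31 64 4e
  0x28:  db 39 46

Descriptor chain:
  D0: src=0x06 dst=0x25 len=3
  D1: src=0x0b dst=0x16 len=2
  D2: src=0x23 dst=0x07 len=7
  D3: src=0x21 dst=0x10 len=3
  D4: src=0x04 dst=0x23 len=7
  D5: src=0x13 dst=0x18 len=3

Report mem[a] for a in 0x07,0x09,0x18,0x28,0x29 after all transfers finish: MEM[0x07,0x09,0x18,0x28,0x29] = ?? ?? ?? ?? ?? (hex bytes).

MEM[0x07,0x09,0x18,0x28,0x29] = 50 7f 64 7f 5f

[0] 0x06->0x25 len=3 : 7f 5f 3c
[1] 0x0b->0x16 len=2 : 46 73
[2] 0x23->0x07 len=7 : 50 06 7f 5f 3c db 39
[3] 0x21->0x10 len=3 : 0d 03 50
[4] 0x04->0x23 len=7 : 32 87 7f 50 06 7f 5f
[5] 0x13->0x18 len=3 : 64 b2 49
query mem[0x07]=0x50, mem[0x09]=0x7f, mem[0x18]=0x64, mem[0x28]=0x7f, mem[0x29]=0x5f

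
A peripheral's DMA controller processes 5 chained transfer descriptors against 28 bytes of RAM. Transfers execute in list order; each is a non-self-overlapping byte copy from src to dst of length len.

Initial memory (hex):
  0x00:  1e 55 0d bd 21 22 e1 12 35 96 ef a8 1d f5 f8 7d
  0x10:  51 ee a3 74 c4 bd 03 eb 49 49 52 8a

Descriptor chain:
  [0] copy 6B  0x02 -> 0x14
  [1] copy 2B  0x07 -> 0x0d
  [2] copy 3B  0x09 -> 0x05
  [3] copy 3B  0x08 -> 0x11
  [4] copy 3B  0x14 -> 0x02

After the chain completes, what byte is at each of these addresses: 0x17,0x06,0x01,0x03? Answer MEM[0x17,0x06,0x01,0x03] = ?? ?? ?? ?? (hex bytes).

#0 dst[0x14+6] := {0x0d,0xbd,0x21,0x22,0xe1,0x12}
#1 dst[0x0d+2] := {0x12,0x35}
#2 dst[0x05+3] := {0x96,0xef,0xa8}
#3 dst[0x11+3] := {0x35,0x96,0xef}
#4 dst[0x02+3] := {0x0d,0xbd,0x21}
query mem[0x17]=0x22, mem[0x06]=0xef, mem[0x01]=0x55, mem[0x03]=0xbd

MEM[0x17,0x06,0x01,0x03] = 22 ef 55 bd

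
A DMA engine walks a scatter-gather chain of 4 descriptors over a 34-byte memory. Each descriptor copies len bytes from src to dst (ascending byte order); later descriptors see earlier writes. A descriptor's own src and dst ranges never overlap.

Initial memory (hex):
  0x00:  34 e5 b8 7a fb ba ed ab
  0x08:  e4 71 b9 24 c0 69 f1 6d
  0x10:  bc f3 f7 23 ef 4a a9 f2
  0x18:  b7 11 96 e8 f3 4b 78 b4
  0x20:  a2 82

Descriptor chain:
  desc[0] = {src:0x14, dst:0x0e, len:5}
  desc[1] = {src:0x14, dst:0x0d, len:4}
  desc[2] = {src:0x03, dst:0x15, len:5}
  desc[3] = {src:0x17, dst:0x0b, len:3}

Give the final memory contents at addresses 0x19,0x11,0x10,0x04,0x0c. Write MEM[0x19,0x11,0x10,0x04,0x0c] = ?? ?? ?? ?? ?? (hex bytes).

MEM[0x19,0x11,0x10,0x04,0x0c] = ab f2 f2 fb ed

[0] 0x14->0x0e len=5 : ef 4a a9 f2 b7
[1] 0x14->0x0d len=4 : ef 4a a9 f2
[2] 0x03->0x15 len=5 : 7a fb ba ed ab
[3] 0x17->0x0b len=3 : ba ed ab
query mem[0x19]=0xab, mem[0x11]=0xf2, mem[0x10]=0xf2, mem[0x04]=0xfb, mem[0x0c]=0xed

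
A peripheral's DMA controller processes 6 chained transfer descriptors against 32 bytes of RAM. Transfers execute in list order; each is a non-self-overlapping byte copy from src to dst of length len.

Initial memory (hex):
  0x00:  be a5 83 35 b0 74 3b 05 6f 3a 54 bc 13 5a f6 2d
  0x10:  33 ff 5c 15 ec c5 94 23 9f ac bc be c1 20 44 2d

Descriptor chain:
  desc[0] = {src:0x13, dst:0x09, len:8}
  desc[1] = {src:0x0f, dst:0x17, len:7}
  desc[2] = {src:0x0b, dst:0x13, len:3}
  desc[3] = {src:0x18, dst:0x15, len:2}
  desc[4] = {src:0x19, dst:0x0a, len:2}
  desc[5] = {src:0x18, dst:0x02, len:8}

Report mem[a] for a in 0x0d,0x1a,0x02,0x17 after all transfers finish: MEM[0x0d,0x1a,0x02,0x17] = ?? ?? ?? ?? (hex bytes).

D0: mem[0x09..0x10] <- [15 ec c5 94 23 9f ac bc]
D1: mem[0x17..0x1d] <- [ac bc ff 5c 15 ec c5]
D2: mem[0x13..0x15] <- [c5 94 23]
D3: mem[0x15..0x16] <- [bc ff]
D4: mem[0x0a..0x0b] <- [ff 5c]
D5: mem[0x02..0x09] <- [bc ff 5c 15 ec c5 44 2d]
query mem[0x0d]=0x23, mem[0x1a]=0x5c, mem[0x02]=0xbc, mem[0x17]=0xac

MEM[0x0d,0x1a,0x02,0x17] = 23 5c bc ac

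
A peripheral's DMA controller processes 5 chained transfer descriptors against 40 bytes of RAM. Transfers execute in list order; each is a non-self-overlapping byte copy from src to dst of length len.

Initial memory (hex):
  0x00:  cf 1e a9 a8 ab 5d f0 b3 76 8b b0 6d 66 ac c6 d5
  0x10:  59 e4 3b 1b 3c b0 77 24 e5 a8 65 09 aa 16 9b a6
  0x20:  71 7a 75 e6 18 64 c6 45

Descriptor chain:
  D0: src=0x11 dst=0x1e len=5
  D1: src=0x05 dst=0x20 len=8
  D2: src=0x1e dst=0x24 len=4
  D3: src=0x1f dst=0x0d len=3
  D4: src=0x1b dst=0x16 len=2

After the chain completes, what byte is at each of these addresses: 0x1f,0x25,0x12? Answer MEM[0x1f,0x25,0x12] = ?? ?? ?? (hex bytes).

D0: mem[0x1e..0x22] <- [e4 3b 1b 3c b0]
D1: mem[0x20..0x27] <- [5d f0 b3 76 8b b0 6d 66]
D2: mem[0x24..0x27] <- [e4 3b 5d f0]
D3: mem[0x0d..0x0f] <- [3b 5d f0]
D4: mem[0x16..0x17] <- [09 aa]
query mem[0x1f]=0x3b, mem[0x25]=0x3b, mem[0x12]=0x3b

MEM[0x1f,0x25,0x12] = 3b 3b 3b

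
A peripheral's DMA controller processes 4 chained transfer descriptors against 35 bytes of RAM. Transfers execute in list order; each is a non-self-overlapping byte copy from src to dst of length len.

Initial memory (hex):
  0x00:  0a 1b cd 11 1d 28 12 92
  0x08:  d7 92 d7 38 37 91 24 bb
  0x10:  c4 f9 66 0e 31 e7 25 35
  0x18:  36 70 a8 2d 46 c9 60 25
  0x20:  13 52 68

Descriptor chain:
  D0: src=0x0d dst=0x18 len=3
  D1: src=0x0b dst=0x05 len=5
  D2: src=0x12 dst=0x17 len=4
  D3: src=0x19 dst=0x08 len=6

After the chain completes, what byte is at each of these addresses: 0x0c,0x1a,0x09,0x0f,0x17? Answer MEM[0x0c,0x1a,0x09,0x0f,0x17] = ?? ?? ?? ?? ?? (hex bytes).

#0 dst[0x18+3] := {0x91,0x24,0xbb}
#1 dst[0x05+5] := {0x38,0x37,0x91,0x24,0xbb}
#2 dst[0x17+4] := {0x66,0x0e,0x31,0xe7}
#3 dst[0x08+6] := {0x31,0xe7,0x2d,0x46,0xc9,0x60}
query mem[0x0c]=0xc9, mem[0x1a]=0xe7, mem[0x09]=0xe7, mem[0x0f]=0xbb, mem[0x17]=0x66

MEM[0x0c,0x1a,0x09,0x0f,0x17] = c9 e7 e7 bb 66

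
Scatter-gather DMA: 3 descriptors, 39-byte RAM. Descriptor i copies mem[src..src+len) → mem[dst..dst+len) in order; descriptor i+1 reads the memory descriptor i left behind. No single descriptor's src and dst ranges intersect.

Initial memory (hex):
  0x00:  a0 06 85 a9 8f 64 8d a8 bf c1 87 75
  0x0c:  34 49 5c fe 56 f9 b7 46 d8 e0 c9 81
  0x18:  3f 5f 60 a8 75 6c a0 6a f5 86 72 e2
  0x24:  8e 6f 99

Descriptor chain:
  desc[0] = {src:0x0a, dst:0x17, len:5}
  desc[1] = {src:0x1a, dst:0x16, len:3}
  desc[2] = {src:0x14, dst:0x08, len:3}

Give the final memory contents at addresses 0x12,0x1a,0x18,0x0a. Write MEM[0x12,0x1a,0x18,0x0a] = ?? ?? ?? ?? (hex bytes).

  after D0: wrote 5B at 0x17 = 877534495c
  after D1: wrote 3B at 0x16 = 495c75
  after D2: wrote 3B at 0x08 = d8e049
query mem[0x12]=0xb7, mem[0x1a]=0x49, mem[0x18]=0x75, mem[0x0a]=0x49

MEM[0x12,0x1a,0x18,0x0a] = b7 49 75 49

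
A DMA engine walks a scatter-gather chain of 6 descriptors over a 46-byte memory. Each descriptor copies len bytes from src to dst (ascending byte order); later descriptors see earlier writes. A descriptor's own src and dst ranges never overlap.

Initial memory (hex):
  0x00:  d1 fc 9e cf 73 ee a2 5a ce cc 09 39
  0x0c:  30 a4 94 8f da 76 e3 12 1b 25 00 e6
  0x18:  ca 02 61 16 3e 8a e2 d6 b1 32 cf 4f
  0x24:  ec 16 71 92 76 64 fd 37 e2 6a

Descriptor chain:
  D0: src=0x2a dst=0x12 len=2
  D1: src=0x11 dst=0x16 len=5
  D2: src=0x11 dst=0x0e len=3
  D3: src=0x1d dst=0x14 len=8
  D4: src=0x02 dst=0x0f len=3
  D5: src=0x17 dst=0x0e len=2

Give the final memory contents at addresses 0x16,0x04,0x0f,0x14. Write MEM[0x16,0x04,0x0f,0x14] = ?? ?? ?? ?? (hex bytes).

MEM[0x16,0x04,0x0f,0x14] = d6 73 32 8a

#0 dst[0x12+2] := {0xfd,0x37}
#1 dst[0x16+5] := {0x76,0xfd,0x37,0x1b,0x25}
#2 dst[0x0e+3] := {0x76,0xfd,0x37}
#3 dst[0x14+8] := {0x8a,0xe2,0xd6,0xb1,0x32,0xcf,0x4f,0xec}
#4 dst[0x0f+3] := {0x9e,0xcf,0x73}
#5 dst[0x0e+2] := {0xb1,0x32}
query mem[0x16]=0xd6, mem[0x04]=0x73, mem[0x0f]=0x32, mem[0x14]=0x8a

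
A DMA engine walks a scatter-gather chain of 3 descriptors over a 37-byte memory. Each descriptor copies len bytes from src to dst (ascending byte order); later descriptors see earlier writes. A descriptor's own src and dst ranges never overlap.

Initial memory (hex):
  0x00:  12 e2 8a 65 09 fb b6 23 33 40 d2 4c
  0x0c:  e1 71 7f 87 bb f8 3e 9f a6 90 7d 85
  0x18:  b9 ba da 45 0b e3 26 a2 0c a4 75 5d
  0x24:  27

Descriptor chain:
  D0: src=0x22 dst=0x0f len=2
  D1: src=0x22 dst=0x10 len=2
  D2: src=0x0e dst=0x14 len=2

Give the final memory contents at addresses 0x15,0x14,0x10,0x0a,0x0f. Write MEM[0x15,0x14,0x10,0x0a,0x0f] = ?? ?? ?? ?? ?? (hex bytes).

#0 dst[0x0f+2] := {0x75,0x5d}
#1 dst[0x10+2] := {0x75,0x5d}
#2 dst[0x14+2] := {0x7f,0x75}
query mem[0x15]=0x75, mem[0x14]=0x7f, mem[0x10]=0x75, mem[0x0a]=0xd2, mem[0x0f]=0x75

MEM[0x15,0x14,0x10,0x0a,0x0f] = 75 7f 75 d2 75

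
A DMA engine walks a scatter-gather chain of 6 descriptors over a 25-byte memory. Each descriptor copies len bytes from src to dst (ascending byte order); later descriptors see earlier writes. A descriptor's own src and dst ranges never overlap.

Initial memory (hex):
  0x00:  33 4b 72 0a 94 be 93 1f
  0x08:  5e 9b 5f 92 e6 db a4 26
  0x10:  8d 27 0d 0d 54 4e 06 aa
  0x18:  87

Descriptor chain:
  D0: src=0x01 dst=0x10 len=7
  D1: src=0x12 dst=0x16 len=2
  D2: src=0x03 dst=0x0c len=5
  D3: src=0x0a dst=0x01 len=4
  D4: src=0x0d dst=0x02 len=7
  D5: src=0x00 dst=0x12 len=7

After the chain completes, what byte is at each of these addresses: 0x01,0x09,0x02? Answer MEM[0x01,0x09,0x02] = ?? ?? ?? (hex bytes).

MEM[0x01,0x09,0x02] = 5f 9b 94

#0 dst[0x10+7] := {0x4b,0x72,0x0a,0x94,0xbe,0x93,0x1f}
#1 dst[0x16+2] := {0x0a,0x94}
#2 dst[0x0c+5] := {0x0a,0x94,0xbe,0x93,0x1f}
#3 dst[0x01+4] := {0x5f,0x92,0x0a,0x94}
#4 dst[0x02+7] := {0x94,0xbe,0x93,0x1f,0x72,0x0a,0x94}
#5 dst[0x12+7] := {0x33,0x5f,0x94,0xbe,0x93,0x1f,0x72}
query mem[0x01]=0x5f, mem[0x09]=0x9b, mem[0x02]=0x94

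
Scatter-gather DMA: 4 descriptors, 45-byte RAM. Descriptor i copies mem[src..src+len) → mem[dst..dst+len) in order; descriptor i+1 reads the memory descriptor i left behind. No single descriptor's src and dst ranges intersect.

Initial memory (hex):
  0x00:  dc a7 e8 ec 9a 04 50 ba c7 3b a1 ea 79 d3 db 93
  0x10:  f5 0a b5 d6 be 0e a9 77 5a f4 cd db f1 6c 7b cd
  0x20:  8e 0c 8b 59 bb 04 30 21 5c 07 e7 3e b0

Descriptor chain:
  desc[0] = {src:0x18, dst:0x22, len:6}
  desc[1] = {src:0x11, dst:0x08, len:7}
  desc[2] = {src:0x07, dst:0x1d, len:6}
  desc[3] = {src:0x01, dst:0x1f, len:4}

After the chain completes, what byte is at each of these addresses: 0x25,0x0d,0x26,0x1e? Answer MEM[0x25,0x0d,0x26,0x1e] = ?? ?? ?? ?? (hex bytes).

MEM[0x25,0x0d,0x26,0x1e] = db a9 f1 0a

D0: mem[0x22..0x27] <- [5a f4 cd db f1 6c]
D1: mem[0x08..0x0e] <- [0a b5 d6 be 0e a9 77]
D2: mem[0x1d..0x22] <- [ba 0a b5 d6 be 0e]
D3: mem[0x1f..0x22] <- [a7 e8 ec 9a]
query mem[0x25]=0xdb, mem[0x0d]=0xa9, mem[0x26]=0xf1, mem[0x1e]=0x0a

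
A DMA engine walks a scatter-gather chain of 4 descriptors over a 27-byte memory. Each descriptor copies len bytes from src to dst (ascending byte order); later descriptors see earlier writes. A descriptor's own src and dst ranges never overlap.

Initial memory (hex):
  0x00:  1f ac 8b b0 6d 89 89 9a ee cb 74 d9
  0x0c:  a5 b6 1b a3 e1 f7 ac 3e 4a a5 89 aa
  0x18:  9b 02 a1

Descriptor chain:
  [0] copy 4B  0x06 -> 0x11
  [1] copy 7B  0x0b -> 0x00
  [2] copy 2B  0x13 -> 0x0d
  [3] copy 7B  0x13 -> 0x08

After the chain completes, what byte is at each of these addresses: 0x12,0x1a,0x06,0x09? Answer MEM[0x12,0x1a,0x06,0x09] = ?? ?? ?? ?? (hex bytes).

MEM[0x12,0x1a,0x06,0x09] = 9a a1 89 cb

[0] 0x06->0x11 len=4 : 89 9a ee cb
[1] 0x0b->0x00 len=7 : d9 a5 b6 1b a3 e1 89
[2] 0x13->0x0d len=2 : ee cb
[3] 0x13->0x08 len=7 : ee cb a5 89 aa 9b 02
query mem[0x12]=0x9a, mem[0x1a]=0xa1, mem[0x06]=0x89, mem[0x09]=0xcb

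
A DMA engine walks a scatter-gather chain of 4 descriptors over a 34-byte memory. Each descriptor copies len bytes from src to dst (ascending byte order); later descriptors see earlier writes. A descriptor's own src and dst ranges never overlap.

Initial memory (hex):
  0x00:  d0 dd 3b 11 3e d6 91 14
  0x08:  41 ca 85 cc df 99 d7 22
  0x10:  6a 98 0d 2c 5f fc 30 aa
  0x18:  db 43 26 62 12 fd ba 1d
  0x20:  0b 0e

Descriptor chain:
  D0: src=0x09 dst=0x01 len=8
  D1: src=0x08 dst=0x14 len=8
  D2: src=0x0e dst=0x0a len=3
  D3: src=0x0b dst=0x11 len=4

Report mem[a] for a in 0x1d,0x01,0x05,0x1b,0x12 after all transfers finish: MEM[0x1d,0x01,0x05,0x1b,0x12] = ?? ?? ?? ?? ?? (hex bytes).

MEM[0x1d,0x01,0x05,0x1b,0x12] = fd ca 99 22 6a

[0] 0x09->0x01 len=8 : ca 85 cc df 99 d7 22 6a
[1] 0x08->0x14 len=8 : 6a ca 85 cc df 99 d7 22
[2] 0x0e->0x0a len=3 : d7 22 6a
[3] 0x0b->0x11 len=4 : 22 6a 99 d7
query mem[0x1d]=0xfd, mem[0x01]=0xca, mem[0x05]=0x99, mem[0x1b]=0x22, mem[0x12]=0x6a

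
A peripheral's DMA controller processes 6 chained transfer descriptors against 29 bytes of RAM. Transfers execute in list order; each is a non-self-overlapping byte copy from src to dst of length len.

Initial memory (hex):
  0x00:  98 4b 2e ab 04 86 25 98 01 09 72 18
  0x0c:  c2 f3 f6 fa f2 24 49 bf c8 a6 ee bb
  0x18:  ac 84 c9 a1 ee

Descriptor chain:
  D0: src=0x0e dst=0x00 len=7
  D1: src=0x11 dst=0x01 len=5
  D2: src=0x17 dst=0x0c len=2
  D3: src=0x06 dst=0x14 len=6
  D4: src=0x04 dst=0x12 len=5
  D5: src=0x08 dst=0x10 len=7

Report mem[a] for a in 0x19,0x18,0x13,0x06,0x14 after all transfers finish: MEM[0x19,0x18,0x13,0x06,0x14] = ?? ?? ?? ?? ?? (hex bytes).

[0] 0x0e->0x00 len=7 : f6 fa f2 24 49 bf c8
[1] 0x11->0x01 len=5 : 24 49 bf c8 a6
[2] 0x17->0x0c len=2 : bb ac
[3] 0x06->0x14 len=6 : c8 98 01 09 72 18
[4] 0x04->0x12 len=5 : c8 a6 c8 98 01
[5] 0x08->0x10 len=7 : 01 09 72 18 bb ac f6
query mem[0x19]=0x18, mem[0x18]=0x72, mem[0x13]=0x18, mem[0x06]=0xc8, mem[0x14]=0xbb

MEM[0x19,0x18,0x13,0x06,0x14] = 18 72 18 c8 bb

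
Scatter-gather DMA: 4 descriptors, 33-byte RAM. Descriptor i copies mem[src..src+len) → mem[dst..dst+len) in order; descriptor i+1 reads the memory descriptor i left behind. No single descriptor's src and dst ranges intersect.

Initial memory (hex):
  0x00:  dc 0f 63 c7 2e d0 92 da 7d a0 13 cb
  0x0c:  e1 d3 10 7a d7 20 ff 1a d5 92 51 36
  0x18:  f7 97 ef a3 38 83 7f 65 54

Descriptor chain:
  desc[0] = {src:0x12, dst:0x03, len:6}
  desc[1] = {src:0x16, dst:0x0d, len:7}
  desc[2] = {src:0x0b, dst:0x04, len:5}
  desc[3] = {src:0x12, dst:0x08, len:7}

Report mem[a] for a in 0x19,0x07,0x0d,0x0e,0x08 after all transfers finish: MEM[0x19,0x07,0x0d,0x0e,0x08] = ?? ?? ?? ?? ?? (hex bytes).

#0 dst[0x03+6] := {0xff,0x1a,0xd5,0x92,0x51,0x36}
#1 dst[0x0d+7] := {0x51,0x36,0xf7,0x97,0xef,0xa3,0x38}
#2 dst[0x04+5] := {0xcb,0xe1,0x51,0x36,0xf7}
#3 dst[0x08+7] := {0xa3,0x38,0xd5,0x92,0x51,0x36,0xf7}
query mem[0x19]=0x97, mem[0x07]=0x36, mem[0x0d]=0x36, mem[0x0e]=0xf7, mem[0x08]=0xa3

MEM[0x19,0x07,0x0d,0x0e,0x08] = 97 36 36 f7 a3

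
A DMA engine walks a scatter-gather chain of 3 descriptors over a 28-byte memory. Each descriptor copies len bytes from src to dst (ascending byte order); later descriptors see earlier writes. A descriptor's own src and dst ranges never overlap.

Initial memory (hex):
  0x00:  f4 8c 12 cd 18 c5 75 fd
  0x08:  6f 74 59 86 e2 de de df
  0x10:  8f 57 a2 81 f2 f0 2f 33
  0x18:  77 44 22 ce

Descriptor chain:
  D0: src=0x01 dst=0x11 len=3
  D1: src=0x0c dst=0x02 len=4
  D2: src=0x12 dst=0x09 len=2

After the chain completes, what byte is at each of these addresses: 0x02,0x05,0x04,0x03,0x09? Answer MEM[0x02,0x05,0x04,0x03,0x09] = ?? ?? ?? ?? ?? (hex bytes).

#0 dst[0x11+3] := {0x8c,0x12,0xcd}
#1 dst[0x02+4] := {0xe2,0xde,0xde,0xdf}
#2 dst[0x09+2] := {0x12,0xcd}
query mem[0x02]=0xe2, mem[0x05]=0xdf, mem[0x04]=0xde, mem[0x03]=0xde, mem[0x09]=0x12

MEM[0x02,0x05,0x04,0x03,0x09] = e2 df de de 12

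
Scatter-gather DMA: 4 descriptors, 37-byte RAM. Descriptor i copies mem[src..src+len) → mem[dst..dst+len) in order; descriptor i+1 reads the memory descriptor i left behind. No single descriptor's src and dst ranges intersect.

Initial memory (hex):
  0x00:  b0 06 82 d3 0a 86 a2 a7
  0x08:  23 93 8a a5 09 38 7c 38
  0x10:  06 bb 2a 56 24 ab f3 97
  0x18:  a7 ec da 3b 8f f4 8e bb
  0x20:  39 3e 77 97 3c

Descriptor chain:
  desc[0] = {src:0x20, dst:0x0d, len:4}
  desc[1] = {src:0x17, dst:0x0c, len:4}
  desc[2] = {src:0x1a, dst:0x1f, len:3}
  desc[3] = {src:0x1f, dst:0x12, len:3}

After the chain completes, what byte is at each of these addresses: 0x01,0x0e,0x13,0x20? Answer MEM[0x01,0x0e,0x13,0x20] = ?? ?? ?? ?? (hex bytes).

MEM[0x01,0x0e,0x13,0x20] = 06 ec 3b 3b

#0 dst[0x0d+4] := {0x39,0x3e,0x77,0x97}
#1 dst[0x0c+4] := {0x97,0xa7,0xec,0xda}
#2 dst[0x1f+3] := {0xda,0x3b,0x8f}
#3 dst[0x12+3] := {0xda,0x3b,0x8f}
query mem[0x01]=0x06, mem[0x0e]=0xec, mem[0x13]=0x3b, mem[0x20]=0x3b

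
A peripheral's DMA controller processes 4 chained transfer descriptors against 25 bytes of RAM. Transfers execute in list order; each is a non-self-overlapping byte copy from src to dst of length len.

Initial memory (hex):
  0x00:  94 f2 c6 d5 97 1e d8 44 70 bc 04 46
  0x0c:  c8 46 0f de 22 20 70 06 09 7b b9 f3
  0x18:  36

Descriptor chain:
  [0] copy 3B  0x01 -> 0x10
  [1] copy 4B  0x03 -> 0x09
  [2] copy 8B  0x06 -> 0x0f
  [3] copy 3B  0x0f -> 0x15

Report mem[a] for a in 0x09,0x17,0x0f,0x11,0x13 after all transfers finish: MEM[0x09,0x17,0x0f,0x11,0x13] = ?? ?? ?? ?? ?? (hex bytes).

MEM[0x09,0x17,0x0f,0x11,0x13] = d5 70 d8 70 97

[0] 0x01->0x10 len=3 : f2 c6 d5
[1] 0x03->0x09 len=4 : d5 97 1e d8
[2] 0x06->0x0f len=8 : d8 44 70 d5 97 1e d8 46
[3] 0x0f->0x15 len=3 : d8 44 70
query mem[0x09]=0xd5, mem[0x17]=0x70, mem[0x0f]=0xd8, mem[0x11]=0x70, mem[0x13]=0x97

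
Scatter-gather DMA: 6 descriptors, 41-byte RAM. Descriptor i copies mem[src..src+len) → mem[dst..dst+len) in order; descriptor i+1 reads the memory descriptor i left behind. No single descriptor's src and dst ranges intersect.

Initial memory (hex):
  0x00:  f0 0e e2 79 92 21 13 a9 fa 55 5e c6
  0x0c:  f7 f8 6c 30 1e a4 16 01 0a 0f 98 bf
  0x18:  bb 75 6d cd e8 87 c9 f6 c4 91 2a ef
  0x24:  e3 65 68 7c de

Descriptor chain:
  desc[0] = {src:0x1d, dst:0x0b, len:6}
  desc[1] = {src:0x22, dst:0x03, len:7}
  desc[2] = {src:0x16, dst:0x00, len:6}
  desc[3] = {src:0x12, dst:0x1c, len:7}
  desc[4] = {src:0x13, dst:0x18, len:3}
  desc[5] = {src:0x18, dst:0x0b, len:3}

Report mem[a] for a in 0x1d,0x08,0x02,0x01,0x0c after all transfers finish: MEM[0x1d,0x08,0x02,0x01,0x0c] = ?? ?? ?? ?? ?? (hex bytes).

MEM[0x1d,0x08,0x02,0x01,0x0c] = 01 7c bb bf 0a

[0] 0x1d->0x0b len=6 : 87 c9 f6 c4 91 2a
[1] 0x22->0x03 len=7 : 2a ef e3 65 68 7c de
[2] 0x16->0x00 len=6 : 98 bf bb 75 6d cd
[3] 0x12->0x1c len=7 : 16 01 0a 0f 98 bf bb
[4] 0x13->0x18 len=3 : 01 0a 0f
[5] 0x18->0x0b len=3 : 01 0a 0f
query mem[0x1d]=0x01, mem[0x08]=0x7c, mem[0x02]=0xbb, mem[0x01]=0xbf, mem[0x0c]=0x0a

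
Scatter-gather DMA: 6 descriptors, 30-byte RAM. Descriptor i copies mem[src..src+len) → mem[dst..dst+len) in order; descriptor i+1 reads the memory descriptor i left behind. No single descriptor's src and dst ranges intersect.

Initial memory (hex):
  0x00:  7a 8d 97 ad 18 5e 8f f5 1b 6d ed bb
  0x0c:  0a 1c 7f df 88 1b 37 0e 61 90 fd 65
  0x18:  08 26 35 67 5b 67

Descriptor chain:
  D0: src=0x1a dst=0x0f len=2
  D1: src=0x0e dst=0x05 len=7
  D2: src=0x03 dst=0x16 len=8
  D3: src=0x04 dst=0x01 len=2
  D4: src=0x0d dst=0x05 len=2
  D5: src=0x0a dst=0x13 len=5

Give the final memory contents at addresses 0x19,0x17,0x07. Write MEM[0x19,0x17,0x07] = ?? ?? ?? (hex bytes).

MEM[0x19,0x17,0x07] = 35 7f 67

#0 dst[0x0f+2] := {0x35,0x67}
#1 dst[0x05+7] := {0x7f,0x35,0x67,0x1b,0x37,0x0e,0x61}
#2 dst[0x16+8] := {0xad,0x18,0x7f,0x35,0x67,0x1b,0x37,0x0e}
#3 dst[0x01+2] := {0x18,0x7f}
#4 dst[0x05+2] := {0x1c,0x7f}
#5 dst[0x13+5] := {0x0e,0x61,0x0a,0x1c,0x7f}
query mem[0x19]=0x35, mem[0x17]=0x7f, mem[0x07]=0x67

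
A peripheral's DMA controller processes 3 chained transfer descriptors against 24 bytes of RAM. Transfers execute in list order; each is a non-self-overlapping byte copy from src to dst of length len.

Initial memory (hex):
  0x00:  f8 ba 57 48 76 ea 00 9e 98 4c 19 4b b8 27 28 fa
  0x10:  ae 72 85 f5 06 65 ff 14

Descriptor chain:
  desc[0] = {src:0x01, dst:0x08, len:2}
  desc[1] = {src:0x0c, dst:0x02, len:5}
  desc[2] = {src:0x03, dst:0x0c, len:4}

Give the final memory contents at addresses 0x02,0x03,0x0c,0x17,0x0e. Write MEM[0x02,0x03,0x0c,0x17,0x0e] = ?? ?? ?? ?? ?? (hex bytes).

[0] 0x01->0x08 len=2 : ba 57
[1] 0x0c->0x02 len=5 : b8 27 28 fa ae
[2] 0x03->0x0c len=4 : 27 28 fa ae
query mem[0x02]=0xb8, mem[0x03]=0x27, mem[0x0c]=0x27, mem[0x17]=0x14, mem[0x0e]=0xfa

MEM[0x02,0x03,0x0c,0x17,0x0e] = b8 27 27 14 fa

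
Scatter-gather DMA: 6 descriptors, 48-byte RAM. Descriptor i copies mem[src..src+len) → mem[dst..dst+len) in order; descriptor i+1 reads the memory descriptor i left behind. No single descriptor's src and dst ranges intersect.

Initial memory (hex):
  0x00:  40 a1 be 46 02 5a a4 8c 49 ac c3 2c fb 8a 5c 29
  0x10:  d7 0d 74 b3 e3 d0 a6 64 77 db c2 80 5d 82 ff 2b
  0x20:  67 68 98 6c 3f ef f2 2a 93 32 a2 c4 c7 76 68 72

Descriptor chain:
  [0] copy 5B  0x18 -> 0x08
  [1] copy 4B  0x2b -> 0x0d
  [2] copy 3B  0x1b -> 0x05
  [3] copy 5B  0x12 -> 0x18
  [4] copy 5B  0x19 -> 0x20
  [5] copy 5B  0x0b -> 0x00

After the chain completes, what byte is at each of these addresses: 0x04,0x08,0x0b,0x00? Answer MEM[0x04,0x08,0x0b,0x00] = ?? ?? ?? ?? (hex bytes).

[0] 0x18->0x08 len=5 : 77 db c2 80 5d
[1] 0x2b->0x0d len=4 : c4 c7 76 68
[2] 0x1b->0x05 len=3 : 80 5d 82
[3] 0x12->0x18 len=5 : 74 b3 e3 d0 a6
[4] 0x19->0x20 len=5 : b3 e3 d0 a6 82
[5] 0x0b->0x00 len=5 : 80 5d c4 c7 76
query mem[0x04]=0x76, mem[0x08]=0x77, mem[0x0b]=0x80, mem[0x00]=0x80

MEM[0x04,0x08,0x0b,0x00] = 76 77 80 80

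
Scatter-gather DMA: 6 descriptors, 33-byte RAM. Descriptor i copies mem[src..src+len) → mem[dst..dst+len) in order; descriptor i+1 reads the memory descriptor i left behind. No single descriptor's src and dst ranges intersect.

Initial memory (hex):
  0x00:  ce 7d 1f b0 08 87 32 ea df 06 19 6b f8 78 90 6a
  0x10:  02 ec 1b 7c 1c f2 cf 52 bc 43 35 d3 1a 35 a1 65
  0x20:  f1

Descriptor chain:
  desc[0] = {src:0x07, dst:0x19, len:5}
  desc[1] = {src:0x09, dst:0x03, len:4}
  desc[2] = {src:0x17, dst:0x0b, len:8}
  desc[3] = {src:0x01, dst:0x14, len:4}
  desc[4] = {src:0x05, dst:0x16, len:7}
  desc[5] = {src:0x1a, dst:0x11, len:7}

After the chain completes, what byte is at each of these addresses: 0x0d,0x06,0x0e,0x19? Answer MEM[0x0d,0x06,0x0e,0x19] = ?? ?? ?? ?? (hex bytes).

MEM[0x0d,0x06,0x0e,0x19] = ea f8 df df

D0: mem[0x19..0x1d] <- [ea df 06 19 6b]
D1: mem[0x03..0x06] <- [06 19 6b f8]
D2: mem[0x0b..0x12] <- [52 bc ea df 06 19 6b a1]
D3: mem[0x14..0x17] <- [7d 1f 06 19]
D4: mem[0x16..0x1c] <- [6b f8 ea df 06 19 52]
D5: mem[0x11..0x17] <- [06 19 52 6b a1 65 f1]
query mem[0x0d]=0xea, mem[0x06]=0xf8, mem[0x0e]=0xdf, mem[0x19]=0xdf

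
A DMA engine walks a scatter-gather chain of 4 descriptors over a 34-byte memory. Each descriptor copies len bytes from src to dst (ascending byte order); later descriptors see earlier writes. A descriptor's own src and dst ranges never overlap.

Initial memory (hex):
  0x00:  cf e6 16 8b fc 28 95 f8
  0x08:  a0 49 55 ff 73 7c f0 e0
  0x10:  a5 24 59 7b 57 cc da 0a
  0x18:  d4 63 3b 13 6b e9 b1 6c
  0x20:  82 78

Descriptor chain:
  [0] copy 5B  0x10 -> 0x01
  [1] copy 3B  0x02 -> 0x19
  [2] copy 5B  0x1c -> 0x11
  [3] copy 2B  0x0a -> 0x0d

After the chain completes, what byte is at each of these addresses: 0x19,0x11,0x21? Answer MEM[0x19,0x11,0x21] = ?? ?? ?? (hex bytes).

#0 dst[0x01+5] := {0xa5,0x24,0x59,0x7b,0x57}
#1 dst[0x19+3] := {0x24,0x59,0x7b}
#2 dst[0x11+5] := {0x6b,0xe9,0xb1,0x6c,0x82}
#3 dst[0x0d+2] := {0x55,0xff}
query mem[0x19]=0x24, mem[0x11]=0x6b, mem[0x21]=0x78

MEM[0x19,0x11,0x21] = 24 6b 78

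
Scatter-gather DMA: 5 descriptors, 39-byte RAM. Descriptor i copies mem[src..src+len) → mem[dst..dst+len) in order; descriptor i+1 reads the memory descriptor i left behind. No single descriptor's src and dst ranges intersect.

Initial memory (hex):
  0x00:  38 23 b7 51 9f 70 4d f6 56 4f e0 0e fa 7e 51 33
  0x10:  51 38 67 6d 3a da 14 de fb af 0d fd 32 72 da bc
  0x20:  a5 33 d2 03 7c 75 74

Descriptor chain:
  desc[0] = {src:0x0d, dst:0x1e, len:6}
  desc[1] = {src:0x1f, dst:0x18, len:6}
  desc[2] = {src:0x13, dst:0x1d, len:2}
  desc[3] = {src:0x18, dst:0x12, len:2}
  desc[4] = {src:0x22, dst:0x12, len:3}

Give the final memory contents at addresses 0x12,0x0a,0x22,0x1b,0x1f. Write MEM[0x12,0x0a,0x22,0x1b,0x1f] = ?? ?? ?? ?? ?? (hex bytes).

#0 dst[0x1e+6] := {0x7e,0x51,0x33,0x51,0x38,0x67}
#1 dst[0x18+6] := {0x51,0x33,0x51,0x38,0x67,0x7c}
#2 dst[0x1d+2] := {0x6d,0x3a}
#3 dst[0x12+2] := {0x51,0x33}
#4 dst[0x12+3] := {0x38,0x67,0x7c}
query mem[0x12]=0x38, mem[0x0a]=0xe0, mem[0x22]=0x38, mem[0x1b]=0x38, mem[0x1f]=0x51

MEM[0x12,0x0a,0x22,0x1b,0x1f] = 38 e0 38 38 51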